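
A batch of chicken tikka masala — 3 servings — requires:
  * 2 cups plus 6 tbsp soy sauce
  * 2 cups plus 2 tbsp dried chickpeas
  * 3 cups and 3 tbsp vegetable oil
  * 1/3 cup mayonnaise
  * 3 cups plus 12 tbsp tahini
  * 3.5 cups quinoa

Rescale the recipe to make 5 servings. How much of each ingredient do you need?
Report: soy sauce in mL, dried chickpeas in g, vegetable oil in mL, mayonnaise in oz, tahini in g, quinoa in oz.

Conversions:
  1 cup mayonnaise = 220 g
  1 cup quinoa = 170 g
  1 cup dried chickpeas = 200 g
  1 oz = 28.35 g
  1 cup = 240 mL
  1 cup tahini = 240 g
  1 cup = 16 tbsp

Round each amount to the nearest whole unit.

Scaling factor: 5/3.
soy sauce: (2 cup + 6 tbsp = 2.375 cup) × 5/3 × 240 mL/cup = 950 mL
dried chickpeas: (2 cup + 2 tbsp = 2.125 cup) × 5/3 × 200 g/cup ≈ 708 g
vegetable oil: (3 cup + 3 tbsp = 3.1875 cup) × 5/3 × 240 mL/cup = 1275 mL
mayonnaise: 1/3 cup × 5/3 × 220 g/cup ÷ 28.35 g/oz ≈ 4 oz
tahini: (3 cup + 12 tbsp = 3.75 cup) × 5/3 × 240 g/cup = 1500 g
quinoa: 3.5 cup × 5/3 × 170 g/cup ÷ 28.35 g/oz ≈ 35 oz

soy sauce: 950 mL; dried chickpeas: 708 g; vegetable oil: 1275 mL; mayonnaise: 4 oz; tahini: 1500 g; quinoa: 35 oz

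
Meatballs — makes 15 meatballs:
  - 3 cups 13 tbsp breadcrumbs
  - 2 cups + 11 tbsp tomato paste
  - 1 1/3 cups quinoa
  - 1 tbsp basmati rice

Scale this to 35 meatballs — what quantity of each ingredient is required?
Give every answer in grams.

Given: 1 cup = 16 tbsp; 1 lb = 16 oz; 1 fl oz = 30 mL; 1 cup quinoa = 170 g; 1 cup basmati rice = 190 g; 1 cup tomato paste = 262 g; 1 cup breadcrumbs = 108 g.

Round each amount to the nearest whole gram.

Scaling factor: 35/15 = 7/3.
breadcrumbs: (3 cup + 13 tbsp = 3.8125 cup) × 7/3 × 108 g/cup ≈ 961 g
tomato paste: (2 cup + 11 tbsp = 2.6875 cup) × 7/3 × 262 g/cup ≈ 1643 g
quinoa: 4/3 cup × 7/3 × 170 g/cup ≈ 529 g
basmati rice: 1 tbsp × 7/3 ÷ 16 tbsp/cup × 190 g/cup ≈ 28 g

breadcrumbs: 961 g; tomato paste: 1643 g; quinoa: 529 g; basmati rice: 28 g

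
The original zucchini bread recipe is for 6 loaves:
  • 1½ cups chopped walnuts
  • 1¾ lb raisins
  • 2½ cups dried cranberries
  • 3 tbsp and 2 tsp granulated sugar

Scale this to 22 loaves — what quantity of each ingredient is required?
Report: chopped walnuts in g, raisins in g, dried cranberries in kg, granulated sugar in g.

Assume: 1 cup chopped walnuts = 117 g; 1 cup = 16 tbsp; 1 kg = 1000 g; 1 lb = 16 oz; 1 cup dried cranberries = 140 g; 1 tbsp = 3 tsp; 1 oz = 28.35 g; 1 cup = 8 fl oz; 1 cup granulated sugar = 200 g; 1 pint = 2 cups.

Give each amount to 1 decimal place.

chopped walnuts: 643.5 g; raisins: 2910.6 g; dried cranberries: 1.3 kg; granulated sugar: 168.1 g

Scaling factor: 22/6 = 11/3.
chopped walnuts: 1.5 cup × 11/3 × 117 g/cup = 643.5 g
raisins: 1.75 lb × 11/3 × 16 oz/lb × 28.35 g/oz = 2910.6 g
dried cranberries: 2.5 cup × 11/3 × 140 g/cup ÷ 1000 g/kg ≈ 1.3 kg
granulated sugar: (3 tbsp + 2 tsp = 11/3 tbsp) × 11/3 ÷ 16 tbsp/cup × 200 g/cup ≈ 168.1 g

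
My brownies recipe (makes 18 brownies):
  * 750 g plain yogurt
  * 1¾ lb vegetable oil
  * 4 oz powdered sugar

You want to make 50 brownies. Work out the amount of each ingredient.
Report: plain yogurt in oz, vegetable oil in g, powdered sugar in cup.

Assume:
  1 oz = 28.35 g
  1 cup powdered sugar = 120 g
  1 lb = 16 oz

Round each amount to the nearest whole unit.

plain yogurt: 73 oz; vegetable oil: 2205 g; powdered sugar: 3 cup

Scaling factor: 50/18 = 25/9.
plain yogurt: 750 g × 25/9 ÷ 28.35 g/oz ≈ 73 oz
vegetable oil: 1.75 lb × 25/9 × 16 oz/lb × 28.35 g/oz = 2205 g
powdered sugar: 4 oz × 25/9 × 28.35 g/oz ÷ 120 g/cup ≈ 3 cup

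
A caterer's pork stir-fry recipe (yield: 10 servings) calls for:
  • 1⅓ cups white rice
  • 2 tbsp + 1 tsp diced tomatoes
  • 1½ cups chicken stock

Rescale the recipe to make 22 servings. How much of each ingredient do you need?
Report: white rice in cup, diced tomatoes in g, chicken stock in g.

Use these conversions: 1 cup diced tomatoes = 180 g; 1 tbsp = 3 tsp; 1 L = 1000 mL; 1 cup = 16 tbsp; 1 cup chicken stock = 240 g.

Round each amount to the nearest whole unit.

Scaling factor: 22/10 = 11/5 = 2.2.
white rice: 4/3 cup × 11/5 ≈ 3 cup
diced tomatoes: (2 tbsp + 1 tsp = 7/3 tbsp) × 11/5 ÷ 16 tbsp/cup × 180 g/cup ≈ 58 g
chicken stock: 1.5 cup × 11/5 × 240 g/cup = 792 g

white rice: 3 cup; diced tomatoes: 58 g; chicken stock: 792 g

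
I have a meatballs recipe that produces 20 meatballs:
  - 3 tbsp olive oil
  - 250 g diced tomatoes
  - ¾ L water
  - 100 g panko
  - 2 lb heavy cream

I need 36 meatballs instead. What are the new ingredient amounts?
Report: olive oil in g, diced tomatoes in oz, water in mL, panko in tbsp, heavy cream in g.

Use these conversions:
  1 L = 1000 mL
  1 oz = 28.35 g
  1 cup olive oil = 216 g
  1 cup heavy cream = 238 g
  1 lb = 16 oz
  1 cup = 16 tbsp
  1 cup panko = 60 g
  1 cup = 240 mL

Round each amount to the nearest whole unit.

Scaling factor: 36/20 = 9/5 = 1.8.
olive oil: 3 tbsp × 9/5 ÷ 16 tbsp/cup × 216 g/cup ≈ 73 g
diced tomatoes: 250 g × 9/5 ÷ 28.35 g/oz ≈ 16 oz
water: 0.75 L × 9/5 × 1000 mL/L = 1350 mL
panko: 100 g × 9/5 ÷ 60 g/cup × 16 tbsp/cup = 48 tbsp
heavy cream: 2 lb × 9/5 × 16 oz/lb × 28.35 g/oz ≈ 1633 g

olive oil: 73 g; diced tomatoes: 16 oz; water: 1350 mL; panko: 48 tbsp; heavy cream: 1633 g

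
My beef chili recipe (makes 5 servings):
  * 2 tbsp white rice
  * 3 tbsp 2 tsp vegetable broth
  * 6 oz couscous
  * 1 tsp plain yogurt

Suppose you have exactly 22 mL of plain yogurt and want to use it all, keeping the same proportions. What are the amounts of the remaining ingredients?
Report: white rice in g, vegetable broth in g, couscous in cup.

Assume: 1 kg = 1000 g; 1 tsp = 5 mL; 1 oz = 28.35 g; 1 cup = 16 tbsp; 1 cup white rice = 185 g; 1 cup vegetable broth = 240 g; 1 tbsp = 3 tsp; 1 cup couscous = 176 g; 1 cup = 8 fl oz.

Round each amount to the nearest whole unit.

The original recipe has 5 mL of plain yogurt, so the scaling factor is 22 ÷ 5 = 22/5 = 4.4.
white rice: 2 tbsp × 22/5 ÷ 16 tbsp/cup × 185 g/cup ≈ 102 g
vegetable broth: (3 tbsp + 2 tsp = 11/3 tbsp) × 22/5 ÷ 16 tbsp/cup × 240 g/cup = 242 g
couscous: 6 oz × 22/5 × 28.35 g/oz ÷ 176 g/cup ≈ 4 cup

white rice: 102 g; vegetable broth: 242 g; couscous: 4 cup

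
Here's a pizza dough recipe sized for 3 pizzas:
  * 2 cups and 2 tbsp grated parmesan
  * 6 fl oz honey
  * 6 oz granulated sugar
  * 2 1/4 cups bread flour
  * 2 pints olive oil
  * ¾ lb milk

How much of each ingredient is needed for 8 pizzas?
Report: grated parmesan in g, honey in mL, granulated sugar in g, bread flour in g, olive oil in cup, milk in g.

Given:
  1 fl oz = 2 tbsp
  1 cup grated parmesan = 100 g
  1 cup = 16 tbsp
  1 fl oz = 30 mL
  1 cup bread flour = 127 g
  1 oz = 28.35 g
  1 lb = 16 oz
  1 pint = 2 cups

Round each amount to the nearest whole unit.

grated parmesan: 567 g; honey: 480 mL; granulated sugar: 454 g; bread flour: 762 g; olive oil: 11 cup; milk: 907 g

Scaling factor: 8/3.
grated parmesan: (2 cup + 2 tbsp = 2.125 cup) × 8/3 × 100 g/cup ≈ 567 g
honey: 6 fl oz × 8/3 × 30 mL/fl oz = 480 mL
granulated sugar: 6 oz × 8/3 × 28.35 g/oz ≈ 454 g
bread flour: 2.25 cup × 8/3 × 127 g/cup = 762 g
olive oil: 2 pint × 8/3 × 2 cup/pint ≈ 11 cup
milk: 0.75 lb × 8/3 × 16 oz/lb × 28.35 g/oz ≈ 907 g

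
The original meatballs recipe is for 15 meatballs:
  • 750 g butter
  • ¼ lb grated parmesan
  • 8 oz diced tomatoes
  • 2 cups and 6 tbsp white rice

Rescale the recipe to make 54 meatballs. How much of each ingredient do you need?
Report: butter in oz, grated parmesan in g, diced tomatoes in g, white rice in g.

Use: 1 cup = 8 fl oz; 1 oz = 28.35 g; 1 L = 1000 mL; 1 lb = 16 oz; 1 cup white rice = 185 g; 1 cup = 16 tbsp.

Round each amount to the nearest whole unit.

Scaling factor: 54/15 = 18/5 = 3.6.
butter: 750 g × 18/5 ÷ 28.35 g/oz ≈ 95 oz
grated parmesan: 0.25 lb × 18/5 × 16 oz/lb × 28.35 g/oz ≈ 408 g
diced tomatoes: 8 oz × 18/5 × 28.35 g/oz ≈ 816 g
white rice: (2 cup + 6 tbsp = 2.375 cup) × 18/5 × 185 g/cup ≈ 1582 g

butter: 95 oz; grated parmesan: 408 g; diced tomatoes: 816 g; white rice: 1582 g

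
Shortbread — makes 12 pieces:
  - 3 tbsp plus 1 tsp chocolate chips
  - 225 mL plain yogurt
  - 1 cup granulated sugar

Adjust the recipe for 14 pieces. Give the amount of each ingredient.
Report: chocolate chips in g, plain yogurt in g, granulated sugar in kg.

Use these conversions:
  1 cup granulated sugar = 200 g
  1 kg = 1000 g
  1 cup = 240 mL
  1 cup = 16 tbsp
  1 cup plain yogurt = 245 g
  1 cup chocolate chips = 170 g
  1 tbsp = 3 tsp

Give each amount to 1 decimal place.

chocolate chips: 41.3 g; plain yogurt: 268.0 g; granulated sugar: 0.2 kg

Scaling factor: 14/12 = 7/6.
chocolate chips: (3 tbsp + 1 tsp = 10/3 tbsp) × 7/6 ÷ 16 tbsp/cup × 170 g/cup ≈ 41.3 g
plain yogurt: 225 mL × 7/6 ÷ 240 mL/cup × 245 g/cup ≈ 268.0 g
granulated sugar: 1 cup × 7/6 × 200 g/cup ÷ 1000 g/kg ≈ 0.2 kg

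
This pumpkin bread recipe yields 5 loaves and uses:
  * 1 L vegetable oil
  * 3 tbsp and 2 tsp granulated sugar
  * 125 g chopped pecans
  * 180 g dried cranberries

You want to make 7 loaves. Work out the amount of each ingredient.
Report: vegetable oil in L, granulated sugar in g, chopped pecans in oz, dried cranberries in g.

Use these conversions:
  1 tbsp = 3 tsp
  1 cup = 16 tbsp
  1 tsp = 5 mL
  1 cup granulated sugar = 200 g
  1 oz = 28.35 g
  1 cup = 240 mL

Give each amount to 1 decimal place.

vegetable oil: 1.4 L; granulated sugar: 64.2 g; chopped pecans: 6.2 oz; dried cranberries: 252.0 g

Scaling factor: 7/5 = 1.4.
vegetable oil: 1 L × 7/5 = 1.4 L
granulated sugar: (3 tbsp + 2 tsp = 11/3 tbsp) × 7/5 ÷ 16 tbsp/cup × 200 g/cup ≈ 64.2 g
chopped pecans: 125 g × 7/5 ÷ 28.35 g/oz ≈ 6.2 oz
dried cranberries: 180 g × 7/5 = 252.0 g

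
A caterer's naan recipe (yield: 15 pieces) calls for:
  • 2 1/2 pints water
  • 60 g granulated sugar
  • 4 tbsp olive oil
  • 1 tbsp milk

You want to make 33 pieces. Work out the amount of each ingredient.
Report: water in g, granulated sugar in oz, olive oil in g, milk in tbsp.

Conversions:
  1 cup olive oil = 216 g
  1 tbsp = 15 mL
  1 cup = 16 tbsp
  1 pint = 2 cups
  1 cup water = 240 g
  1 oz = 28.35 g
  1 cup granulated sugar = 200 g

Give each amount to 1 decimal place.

Scaling factor: 33/15 = 11/5 = 2.2.
water: 2.5 pint × 11/5 × 2 cup/pint × 240 g/cup = 2640.0 g
granulated sugar: 60 g × 11/5 ÷ 28.35 g/oz ≈ 4.7 oz
olive oil: 4 tbsp × 11/5 ÷ 16 tbsp/cup × 216 g/cup = 118.8 g
milk: 1 tbsp × 11/5 = 2.2 tbsp

water: 2640.0 g; granulated sugar: 4.7 oz; olive oil: 118.8 g; milk: 2.2 tbsp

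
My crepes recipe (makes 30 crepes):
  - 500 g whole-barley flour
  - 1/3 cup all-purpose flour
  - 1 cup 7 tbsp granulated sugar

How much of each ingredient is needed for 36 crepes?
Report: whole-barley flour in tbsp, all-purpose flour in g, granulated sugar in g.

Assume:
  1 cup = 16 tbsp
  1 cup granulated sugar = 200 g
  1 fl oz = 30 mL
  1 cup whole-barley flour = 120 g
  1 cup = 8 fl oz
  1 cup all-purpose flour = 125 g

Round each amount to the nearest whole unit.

Scaling factor: 36/30 = 6/5 = 1.2.
whole-barley flour: 500 g × 6/5 ÷ 120 g/cup × 16 tbsp/cup = 80 tbsp
all-purpose flour: 1/3 cup × 6/5 × 125 g/cup = 50 g
granulated sugar: (1 cup + 7 tbsp = 1.4375 cup) × 6/5 × 200 g/cup = 345 g

whole-barley flour: 80 tbsp; all-purpose flour: 50 g; granulated sugar: 345 g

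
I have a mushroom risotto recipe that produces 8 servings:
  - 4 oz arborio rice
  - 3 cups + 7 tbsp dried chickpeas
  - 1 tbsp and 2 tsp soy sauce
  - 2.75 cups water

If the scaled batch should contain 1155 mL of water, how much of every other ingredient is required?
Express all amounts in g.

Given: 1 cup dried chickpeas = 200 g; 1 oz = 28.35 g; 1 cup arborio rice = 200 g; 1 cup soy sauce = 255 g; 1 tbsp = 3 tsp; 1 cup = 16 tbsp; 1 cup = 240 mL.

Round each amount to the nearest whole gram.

arborio rice: 198 g; dried chickpeas: 1203 g; soy sauce: 46 g

The original recipe has 660 mL of water, so the scaling factor is 1155 ÷ 660 = 7/4 = 1.75.
arborio rice: 4 oz × 7/4 × 28.35 g/oz ≈ 198 g
dried chickpeas: (3 cup + 7 tbsp = 3.4375 cup) × 7/4 × 200 g/cup ≈ 1203 g
soy sauce: (1 tbsp + 2 tsp = 5/3 tbsp) × 7/4 ÷ 16 tbsp/cup × 255 g/cup ≈ 46 g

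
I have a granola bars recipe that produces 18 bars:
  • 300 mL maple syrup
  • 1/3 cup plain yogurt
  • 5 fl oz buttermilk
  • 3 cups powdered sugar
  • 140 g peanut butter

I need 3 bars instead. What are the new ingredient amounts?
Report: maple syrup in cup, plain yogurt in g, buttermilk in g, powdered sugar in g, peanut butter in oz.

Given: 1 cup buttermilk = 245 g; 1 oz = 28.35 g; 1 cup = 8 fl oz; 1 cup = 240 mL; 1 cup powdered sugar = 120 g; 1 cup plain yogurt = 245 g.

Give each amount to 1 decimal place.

maple syrup: 0.2 cup; plain yogurt: 13.6 g; buttermilk: 25.5 g; powdered sugar: 60.0 g; peanut butter: 0.8 oz

Scaling factor: 3/18 = 1/6.
maple syrup: 300 mL × 1/6 ÷ 240 mL/cup ≈ 0.2 cup
plain yogurt: 1/3 cup × 1/6 × 245 g/cup ≈ 13.6 g
buttermilk: 5 fl oz × 1/6 ÷ 8 fl oz/cup × 245 g/cup ≈ 25.5 g
powdered sugar: 3 cup × 1/6 × 120 g/cup = 60.0 g
peanut butter: 140 g × 1/6 ÷ 28.35 g/oz ≈ 0.8 oz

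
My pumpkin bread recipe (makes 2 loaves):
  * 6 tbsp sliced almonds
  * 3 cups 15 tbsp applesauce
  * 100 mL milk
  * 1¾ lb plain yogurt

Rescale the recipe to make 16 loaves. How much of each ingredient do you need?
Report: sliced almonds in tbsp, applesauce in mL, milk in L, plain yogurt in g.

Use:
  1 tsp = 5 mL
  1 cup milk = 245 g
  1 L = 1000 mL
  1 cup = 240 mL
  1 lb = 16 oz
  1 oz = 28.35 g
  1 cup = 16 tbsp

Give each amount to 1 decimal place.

Scaling factor: 16/2 = 8.
sliced almonds: 6 tbsp × 8 = 48.0 tbsp
applesauce: (3 cup + 15 tbsp = 3.9375 cup) × 8 × 240 mL/cup = 7560.0 mL
milk: 100 mL × 8 ÷ 1000 mL/L = 0.8 L
plain yogurt: 1.75 lb × 8 × 16 oz/lb × 28.35 g/oz = 6350.4 g

sliced almonds: 48.0 tbsp; applesauce: 7560.0 mL; milk: 0.8 L; plain yogurt: 6350.4 g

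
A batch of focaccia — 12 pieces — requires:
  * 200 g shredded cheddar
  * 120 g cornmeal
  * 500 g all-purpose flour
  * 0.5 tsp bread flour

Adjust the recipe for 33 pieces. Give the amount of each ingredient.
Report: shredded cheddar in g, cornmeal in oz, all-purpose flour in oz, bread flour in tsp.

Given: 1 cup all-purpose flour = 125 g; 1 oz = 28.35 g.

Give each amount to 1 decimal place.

Scaling factor: 33/12 = 11/4 = 2.75.
shredded cheddar: 200 g × 11/4 = 550.0 g
cornmeal: 120 g × 11/4 ÷ 28.35 g/oz ≈ 11.6 oz
all-purpose flour: 500 g × 11/4 ÷ 28.35 g/oz ≈ 48.5 oz
bread flour: 0.5 tsp × 11/4 ≈ 1.4 tsp

shredded cheddar: 550.0 g; cornmeal: 11.6 oz; all-purpose flour: 48.5 oz; bread flour: 1.4 tsp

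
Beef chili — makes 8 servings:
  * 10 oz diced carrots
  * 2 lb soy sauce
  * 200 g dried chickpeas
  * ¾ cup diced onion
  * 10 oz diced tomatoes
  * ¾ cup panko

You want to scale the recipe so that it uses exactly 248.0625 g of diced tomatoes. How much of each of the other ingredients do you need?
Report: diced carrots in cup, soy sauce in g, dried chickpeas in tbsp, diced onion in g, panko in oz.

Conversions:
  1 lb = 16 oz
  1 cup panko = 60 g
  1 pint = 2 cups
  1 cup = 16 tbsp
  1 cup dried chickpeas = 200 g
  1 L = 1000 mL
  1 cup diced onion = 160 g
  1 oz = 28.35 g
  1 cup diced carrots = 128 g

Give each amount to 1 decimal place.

diced carrots: 1.9 cup; soy sauce: 793.8 g; dried chickpeas: 14.0 tbsp; diced onion: 105.0 g; panko: 1.4 oz

The original recipe has 283.5 g of diced tomatoes, so the scaling factor is 248.0625 ÷ 283.5 = 7/8 = 0.875.
diced carrots: 10 oz × 7/8 × 28.35 g/oz ÷ 128 g/cup ≈ 1.9 cup
soy sauce: 2 lb × 7/8 × 16 oz/lb × 28.35 g/oz = 793.8 g
dried chickpeas: 200 g × 7/8 ÷ 200 g/cup × 16 tbsp/cup = 14.0 tbsp
diced onion: 0.75 cup × 7/8 × 160 g/cup = 105.0 g
panko: 0.75 cup × 7/8 × 60 g/cup ÷ 28.35 g/oz ≈ 1.4 oz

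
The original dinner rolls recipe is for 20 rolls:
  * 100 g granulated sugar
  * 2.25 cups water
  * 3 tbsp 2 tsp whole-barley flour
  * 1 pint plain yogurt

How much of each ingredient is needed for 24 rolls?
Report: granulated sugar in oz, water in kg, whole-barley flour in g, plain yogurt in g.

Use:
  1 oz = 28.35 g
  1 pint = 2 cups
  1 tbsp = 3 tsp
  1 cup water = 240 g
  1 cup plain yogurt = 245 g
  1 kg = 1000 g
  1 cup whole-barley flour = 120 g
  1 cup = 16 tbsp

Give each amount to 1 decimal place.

granulated sugar: 4.2 oz; water: 0.6 kg; whole-barley flour: 33.0 g; plain yogurt: 588.0 g

Scaling factor: 24/20 = 6/5 = 1.2.
granulated sugar: 100 g × 6/5 ÷ 28.35 g/oz ≈ 4.2 oz
water: 2.25 cup × 6/5 × 240 g/cup ÷ 1000 g/kg ≈ 0.6 kg
whole-barley flour: (3 tbsp + 2 tsp = 11/3 tbsp) × 6/5 ÷ 16 tbsp/cup × 120 g/cup = 33.0 g
plain yogurt: 1 pint × 6/5 × 2 cup/pint × 245 g/cup = 588.0 g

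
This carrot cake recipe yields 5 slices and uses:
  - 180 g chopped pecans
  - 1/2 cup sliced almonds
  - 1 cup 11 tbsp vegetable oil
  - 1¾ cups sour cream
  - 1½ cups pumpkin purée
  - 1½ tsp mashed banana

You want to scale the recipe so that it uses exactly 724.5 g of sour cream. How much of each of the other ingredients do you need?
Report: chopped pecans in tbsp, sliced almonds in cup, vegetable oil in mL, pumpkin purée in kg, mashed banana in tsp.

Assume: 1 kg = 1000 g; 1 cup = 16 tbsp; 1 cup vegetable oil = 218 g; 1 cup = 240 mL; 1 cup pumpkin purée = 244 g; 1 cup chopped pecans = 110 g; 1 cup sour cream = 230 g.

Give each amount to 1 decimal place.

The original recipe has 402.5 g of sour cream, so the scaling factor is 724.5 ÷ 402.5 = 9/5 = 1.8.
chopped pecans: 180 g × 9/5 ÷ 110 g/cup × 16 tbsp/cup ≈ 47.1 tbsp
sliced almonds: 0.5 cup × 9/5 = 0.9 cup
vegetable oil: (1 cup + 11 tbsp = 1.6875 cup) × 9/5 × 240 mL/cup = 729.0 mL
pumpkin purée: 1.5 cup × 9/5 × 244 g/cup ÷ 1000 g/kg ≈ 0.7 kg
mashed banana: 1.5 tsp × 9/5 = 2.7 tsp

chopped pecans: 47.1 tbsp; sliced almonds: 0.9 cup; vegetable oil: 729.0 mL; pumpkin purée: 0.7 kg; mashed banana: 2.7 tsp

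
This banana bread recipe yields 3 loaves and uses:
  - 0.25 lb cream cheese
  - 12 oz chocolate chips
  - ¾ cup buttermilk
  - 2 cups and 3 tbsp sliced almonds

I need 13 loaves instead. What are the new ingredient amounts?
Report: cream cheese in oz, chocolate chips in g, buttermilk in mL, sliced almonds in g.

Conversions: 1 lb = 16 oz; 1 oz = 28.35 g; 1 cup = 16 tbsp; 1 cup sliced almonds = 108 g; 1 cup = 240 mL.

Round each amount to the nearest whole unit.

Scaling factor: 13/3.
cream cheese: 0.25 lb × 13/3 × 16 oz/lb ≈ 17 oz
chocolate chips: 12 oz × 13/3 × 28.35 g/oz ≈ 1474 g
buttermilk: 0.75 cup × 13/3 × 240 mL/cup = 780 mL
sliced almonds: (2 cup + 3 tbsp = 2.1875 cup) × 13/3 × 108 g/cup ≈ 1024 g

cream cheese: 17 oz; chocolate chips: 1474 g; buttermilk: 780 mL; sliced almonds: 1024 g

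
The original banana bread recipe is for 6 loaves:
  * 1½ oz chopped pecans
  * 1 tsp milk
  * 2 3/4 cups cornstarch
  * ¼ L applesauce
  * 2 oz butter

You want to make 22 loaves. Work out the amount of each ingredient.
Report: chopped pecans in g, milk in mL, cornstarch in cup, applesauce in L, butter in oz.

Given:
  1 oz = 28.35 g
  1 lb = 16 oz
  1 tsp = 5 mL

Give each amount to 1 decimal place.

chopped pecans: 155.9 g; milk: 18.3 mL; cornstarch: 10.1 cup; applesauce: 0.9 L; butter: 7.3 oz

Scaling factor: 22/6 = 11/3.
chopped pecans: 1.5 oz × 11/3 × 28.35 g/oz ≈ 155.9 g
milk: 1 tsp × 11/3 × 5 mL/tsp ≈ 18.3 mL
cornstarch: 2.75 cup × 11/3 ≈ 10.1 cup
applesauce: 0.25 L × 11/3 ≈ 0.9 L
butter: 2 oz × 11/3 ≈ 7.3 oz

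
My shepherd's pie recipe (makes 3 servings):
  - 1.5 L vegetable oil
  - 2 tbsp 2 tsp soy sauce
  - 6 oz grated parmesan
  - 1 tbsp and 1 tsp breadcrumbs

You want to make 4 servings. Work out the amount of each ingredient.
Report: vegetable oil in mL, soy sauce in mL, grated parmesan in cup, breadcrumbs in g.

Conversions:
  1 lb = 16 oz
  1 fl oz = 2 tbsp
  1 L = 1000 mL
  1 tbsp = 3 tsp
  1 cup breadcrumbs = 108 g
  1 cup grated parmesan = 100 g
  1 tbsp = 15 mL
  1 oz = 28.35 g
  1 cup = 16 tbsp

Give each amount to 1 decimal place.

vegetable oil: 2000.0 mL; soy sauce: 53.3 mL; grated parmesan: 2.3 cup; breadcrumbs: 12.0 g

Scaling factor: 4/3.
vegetable oil: 1.5 L × 4/3 × 1000 mL/L = 2000.0 mL
soy sauce: (2 tbsp + 2 tsp = 8/3 tbsp) × 4/3 × 15 mL/tbsp ≈ 53.3 mL
grated parmesan: 6 oz × 4/3 × 28.35 g/oz ÷ 100 g/cup ≈ 2.3 cup
breadcrumbs: (1 tbsp + 1 tsp = 4/3 tbsp) × 4/3 ÷ 16 tbsp/cup × 108 g/cup = 12.0 g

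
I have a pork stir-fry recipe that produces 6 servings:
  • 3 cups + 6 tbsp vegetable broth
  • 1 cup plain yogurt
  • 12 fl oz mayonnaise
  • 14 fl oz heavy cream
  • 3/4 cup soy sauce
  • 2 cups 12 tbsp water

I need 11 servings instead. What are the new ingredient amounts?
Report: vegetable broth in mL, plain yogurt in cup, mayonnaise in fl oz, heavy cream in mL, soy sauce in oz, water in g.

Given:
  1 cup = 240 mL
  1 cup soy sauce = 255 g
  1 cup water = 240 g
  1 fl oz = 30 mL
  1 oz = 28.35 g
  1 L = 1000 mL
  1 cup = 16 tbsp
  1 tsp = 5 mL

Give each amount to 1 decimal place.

vegetable broth: 1485.0 mL; plain yogurt: 1.8 cup; mayonnaise: 22.0 fl oz; heavy cream: 770.0 mL; soy sauce: 12.4 oz; water: 1210.0 g

Scaling factor: 11/6.
vegetable broth: (3 cup + 6 tbsp = 3.375 cup) × 11/6 × 240 mL/cup = 1485.0 mL
plain yogurt: 1 cup × 11/6 ≈ 1.8 cup
mayonnaise: 12 fl oz × 11/6 = 22.0 fl oz
heavy cream: 14 fl oz × 11/6 × 30 mL/fl oz = 770.0 mL
soy sauce: 0.75 cup × 11/6 × 255 g/cup ÷ 28.35 g/oz ≈ 12.4 oz
water: (2 cup + 12 tbsp = 2.75 cup) × 11/6 × 240 g/cup = 1210.0 g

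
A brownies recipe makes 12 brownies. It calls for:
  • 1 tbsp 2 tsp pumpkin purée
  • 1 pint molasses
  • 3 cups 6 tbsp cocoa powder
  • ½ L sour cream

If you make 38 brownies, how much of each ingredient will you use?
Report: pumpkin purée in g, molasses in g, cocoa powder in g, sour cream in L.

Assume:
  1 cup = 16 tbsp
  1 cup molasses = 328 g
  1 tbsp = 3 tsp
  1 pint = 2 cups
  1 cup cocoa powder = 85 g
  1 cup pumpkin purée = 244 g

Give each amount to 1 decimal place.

pumpkin purée: 80.5 g; molasses: 2077.3 g; cocoa powder: 908.4 g; sour cream: 1.6 L

Scaling factor: 38/12 = 19/6.
pumpkin purée: (1 tbsp + 2 tsp = 5/3 tbsp) × 19/6 ÷ 16 tbsp/cup × 244 g/cup ≈ 80.5 g
molasses: 1 pint × 19/6 × 2 cup/pint × 328 g/cup ≈ 2077.3 g
cocoa powder: (3 cup + 6 tbsp = 3.375 cup) × 19/6 × 85 g/cup ≈ 908.4 g
sour cream: 0.5 L × 19/6 ≈ 1.6 L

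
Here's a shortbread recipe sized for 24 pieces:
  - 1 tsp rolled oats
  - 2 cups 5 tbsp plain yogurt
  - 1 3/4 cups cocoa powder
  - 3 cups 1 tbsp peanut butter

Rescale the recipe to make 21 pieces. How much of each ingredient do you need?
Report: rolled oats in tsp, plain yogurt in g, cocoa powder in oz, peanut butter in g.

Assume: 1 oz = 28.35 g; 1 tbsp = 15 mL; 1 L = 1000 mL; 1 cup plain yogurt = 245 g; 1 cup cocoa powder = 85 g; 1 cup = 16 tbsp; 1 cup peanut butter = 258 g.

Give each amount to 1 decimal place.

rolled oats: 0.9 tsp; plain yogurt: 495.7 g; cocoa powder: 4.6 oz; peanut butter: 691.4 g

Scaling factor: 21/24 = 7/8 = 0.875.
rolled oats: 1 tsp × 7/8 ≈ 0.9 tsp
plain yogurt: (2 cup + 5 tbsp = 2.3125 cup) × 7/8 × 245 g/cup ≈ 495.7 g
cocoa powder: 1.75 cup × 7/8 × 85 g/cup ÷ 28.35 g/oz ≈ 4.6 oz
peanut butter: (3 cup + 1 tbsp = 3.0625 cup) × 7/8 × 258 g/cup ≈ 691.4 g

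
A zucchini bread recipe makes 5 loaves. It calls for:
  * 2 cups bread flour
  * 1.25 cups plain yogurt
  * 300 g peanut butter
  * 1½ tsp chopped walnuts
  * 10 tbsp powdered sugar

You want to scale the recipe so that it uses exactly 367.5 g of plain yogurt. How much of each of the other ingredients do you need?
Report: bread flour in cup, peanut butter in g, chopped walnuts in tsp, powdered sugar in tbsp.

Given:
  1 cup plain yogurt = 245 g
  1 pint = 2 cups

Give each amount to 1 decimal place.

bread flour: 2.4 cup; peanut butter: 360.0 g; chopped walnuts: 1.8 tsp; powdered sugar: 12.0 tbsp

The original recipe has 306.25 g of plain yogurt, so the scaling factor is 367.5 ÷ 306.25 = 6/5 = 1.2.
bread flour: 2 cup × 6/5 = 2.4 cup
peanut butter: 300 g × 6/5 = 360.0 g
chopped walnuts: 1.5 tsp × 6/5 = 1.8 tsp
powdered sugar: 10 tbsp × 6/5 = 12.0 tbsp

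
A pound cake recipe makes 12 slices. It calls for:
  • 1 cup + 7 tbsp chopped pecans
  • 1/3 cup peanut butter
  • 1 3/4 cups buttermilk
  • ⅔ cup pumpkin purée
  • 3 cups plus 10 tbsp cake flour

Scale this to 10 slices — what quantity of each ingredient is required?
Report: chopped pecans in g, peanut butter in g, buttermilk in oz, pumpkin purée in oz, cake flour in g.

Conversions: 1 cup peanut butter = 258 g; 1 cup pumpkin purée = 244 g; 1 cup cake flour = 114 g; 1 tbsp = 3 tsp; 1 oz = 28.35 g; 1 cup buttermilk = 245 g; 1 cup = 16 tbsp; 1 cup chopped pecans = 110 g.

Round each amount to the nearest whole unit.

Scaling factor: 10/12 = 5/6.
chopped pecans: (1 cup + 7 tbsp = 1.4375 cup) × 5/6 × 110 g/cup ≈ 132 g
peanut butter: 1/3 cup × 5/6 × 258 g/cup ≈ 72 g
buttermilk: 1.75 cup × 5/6 × 245 g/cup ÷ 28.35 g/oz ≈ 13 oz
pumpkin purée: 2/3 cup × 5/6 × 244 g/cup ÷ 28.35 g/oz ≈ 5 oz
cake flour: (3 cup + 10 tbsp = 3.625 cup) × 5/6 × 114 g/cup ≈ 344 g

chopped pecans: 132 g; peanut butter: 72 g; buttermilk: 13 oz; pumpkin purée: 5 oz; cake flour: 344 g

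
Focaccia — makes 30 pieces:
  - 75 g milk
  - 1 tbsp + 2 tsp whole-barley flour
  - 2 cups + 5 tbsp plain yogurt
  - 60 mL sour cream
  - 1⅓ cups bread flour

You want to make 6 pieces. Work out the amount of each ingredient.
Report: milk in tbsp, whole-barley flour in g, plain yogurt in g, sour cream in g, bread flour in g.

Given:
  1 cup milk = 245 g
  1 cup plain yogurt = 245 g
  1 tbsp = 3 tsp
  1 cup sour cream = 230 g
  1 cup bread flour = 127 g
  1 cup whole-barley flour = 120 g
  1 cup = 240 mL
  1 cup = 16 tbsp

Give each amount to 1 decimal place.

Scaling factor: 6/30 = 1/5 = 0.2.
milk: 75 g × 1/5 ÷ 245 g/cup × 16 tbsp/cup ≈ 1.0 tbsp
whole-barley flour: (1 tbsp + 2 tsp = 5/3 tbsp) × 1/5 ÷ 16 tbsp/cup × 120 g/cup = 2.5 g
plain yogurt: (2 cup + 5 tbsp = 2.3125 cup) × 1/5 × 245 g/cup ≈ 113.3 g
sour cream: 60 mL × 1/5 ÷ 240 mL/cup × 230 g/cup = 11.5 g
bread flour: 4/3 cup × 1/5 × 127 g/cup ≈ 33.9 g

milk: 1.0 tbsp; whole-barley flour: 2.5 g; plain yogurt: 113.3 g; sour cream: 11.5 g; bread flour: 33.9 g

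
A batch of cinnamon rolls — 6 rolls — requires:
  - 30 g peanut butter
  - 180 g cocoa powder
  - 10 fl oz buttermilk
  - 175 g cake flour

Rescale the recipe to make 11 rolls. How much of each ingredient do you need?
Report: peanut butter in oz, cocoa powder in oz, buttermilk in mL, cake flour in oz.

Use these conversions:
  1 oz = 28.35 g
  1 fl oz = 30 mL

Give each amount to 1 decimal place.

Scaling factor: 11/6.
peanut butter: 30 g × 11/6 ÷ 28.35 g/oz ≈ 1.9 oz
cocoa powder: 180 g × 11/6 ÷ 28.35 g/oz ≈ 11.6 oz
buttermilk: 10 fl oz × 11/6 × 30 mL/fl oz = 550.0 mL
cake flour: 175 g × 11/6 ÷ 28.35 g/oz ≈ 11.3 oz

peanut butter: 1.9 oz; cocoa powder: 11.6 oz; buttermilk: 550.0 mL; cake flour: 11.3 oz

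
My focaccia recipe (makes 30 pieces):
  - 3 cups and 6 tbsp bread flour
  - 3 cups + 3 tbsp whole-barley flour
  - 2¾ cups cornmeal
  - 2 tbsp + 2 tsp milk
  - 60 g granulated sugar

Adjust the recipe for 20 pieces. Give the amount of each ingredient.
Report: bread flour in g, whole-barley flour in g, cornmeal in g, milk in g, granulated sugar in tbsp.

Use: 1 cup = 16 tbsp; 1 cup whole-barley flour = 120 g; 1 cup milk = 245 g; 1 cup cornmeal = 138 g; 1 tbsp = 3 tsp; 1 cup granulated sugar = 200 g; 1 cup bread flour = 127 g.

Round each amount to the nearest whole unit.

bread flour: 286 g; whole-barley flour: 255 g; cornmeal: 253 g; milk: 27 g; granulated sugar: 3 tbsp

Scaling factor: 20/30 = 2/3.
bread flour: (3 cup + 6 tbsp = 3.375 cup) × 2/3 × 127 g/cup ≈ 286 g
whole-barley flour: (3 cup + 3 tbsp = 3.1875 cup) × 2/3 × 120 g/cup = 255 g
cornmeal: 2.75 cup × 2/3 × 138 g/cup = 253 g
milk: (2 tbsp + 2 tsp = 8/3 tbsp) × 2/3 ÷ 16 tbsp/cup × 245 g/cup ≈ 27 g
granulated sugar: 60 g × 2/3 ÷ 200 g/cup × 16 tbsp/cup ≈ 3 tbsp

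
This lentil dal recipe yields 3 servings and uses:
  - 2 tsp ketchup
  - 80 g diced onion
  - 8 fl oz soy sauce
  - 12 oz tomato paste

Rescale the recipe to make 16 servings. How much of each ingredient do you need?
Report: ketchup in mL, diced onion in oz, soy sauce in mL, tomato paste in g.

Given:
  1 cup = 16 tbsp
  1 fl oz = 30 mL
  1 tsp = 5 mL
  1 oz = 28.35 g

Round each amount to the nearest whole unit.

ketchup: 53 mL; diced onion: 15 oz; soy sauce: 1280 mL; tomato paste: 1814 g

Scaling factor: 16/3.
ketchup: 2 tsp × 16/3 × 5 mL/tsp ≈ 53 mL
diced onion: 80 g × 16/3 ÷ 28.35 g/oz ≈ 15 oz
soy sauce: 8 fl oz × 16/3 × 30 mL/fl oz = 1280 mL
tomato paste: 12 oz × 16/3 × 28.35 g/oz ≈ 1814 g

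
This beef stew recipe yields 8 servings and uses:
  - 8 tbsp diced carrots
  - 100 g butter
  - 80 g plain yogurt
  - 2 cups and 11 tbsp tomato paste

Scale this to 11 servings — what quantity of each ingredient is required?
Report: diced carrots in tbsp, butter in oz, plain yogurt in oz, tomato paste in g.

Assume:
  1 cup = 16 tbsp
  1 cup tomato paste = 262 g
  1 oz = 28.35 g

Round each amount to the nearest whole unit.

Scaling factor: 11/8 = 1.375.
diced carrots: 8 tbsp × 11/8 = 11 tbsp
butter: 100 g × 11/8 ÷ 28.35 g/oz ≈ 5 oz
plain yogurt: 80 g × 11/8 ÷ 28.35 g/oz ≈ 4 oz
tomato paste: (2 cup + 11 tbsp = 2.6875 cup) × 11/8 × 262 g/cup ≈ 968 g

diced carrots: 11 tbsp; butter: 5 oz; plain yogurt: 4 oz; tomato paste: 968 g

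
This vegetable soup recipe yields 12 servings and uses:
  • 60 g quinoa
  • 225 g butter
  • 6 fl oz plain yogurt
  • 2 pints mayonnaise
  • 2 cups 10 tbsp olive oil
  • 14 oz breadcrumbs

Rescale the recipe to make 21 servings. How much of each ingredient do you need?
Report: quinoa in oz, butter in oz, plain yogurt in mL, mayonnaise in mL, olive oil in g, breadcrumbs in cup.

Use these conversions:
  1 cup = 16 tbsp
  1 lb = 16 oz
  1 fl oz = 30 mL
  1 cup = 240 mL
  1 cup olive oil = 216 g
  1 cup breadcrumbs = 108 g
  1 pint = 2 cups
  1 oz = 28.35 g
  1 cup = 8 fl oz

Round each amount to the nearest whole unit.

Scaling factor: 21/12 = 7/4 = 1.75.
quinoa: 60 g × 7/4 ÷ 28.35 g/oz ≈ 4 oz
butter: 225 g × 7/4 ÷ 28.35 g/oz ≈ 14 oz
plain yogurt: 6 fl oz × 7/4 × 30 mL/fl oz = 315 mL
mayonnaise: 2 pint × 7/4 × 2 cup/pint × 240 mL/cup = 1680 mL
olive oil: (2 cup + 10 tbsp = 2.625 cup) × 7/4 × 216 g/cup ≈ 992 g
breadcrumbs: 14 oz × 7/4 × 28.35 g/oz ÷ 108 g/cup ≈ 6 cup

quinoa: 4 oz; butter: 14 oz; plain yogurt: 315 mL; mayonnaise: 1680 mL; olive oil: 992 g; breadcrumbs: 6 cup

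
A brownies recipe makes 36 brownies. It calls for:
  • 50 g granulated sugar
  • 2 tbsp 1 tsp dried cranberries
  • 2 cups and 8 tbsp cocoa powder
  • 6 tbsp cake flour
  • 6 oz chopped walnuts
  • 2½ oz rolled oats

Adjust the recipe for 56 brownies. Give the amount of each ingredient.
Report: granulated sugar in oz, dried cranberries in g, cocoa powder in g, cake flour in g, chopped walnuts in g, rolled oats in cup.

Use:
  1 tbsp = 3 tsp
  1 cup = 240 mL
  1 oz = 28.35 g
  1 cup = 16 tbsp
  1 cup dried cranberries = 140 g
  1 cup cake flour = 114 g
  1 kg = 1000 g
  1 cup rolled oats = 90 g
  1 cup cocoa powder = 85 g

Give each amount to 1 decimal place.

Scaling factor: 56/36 = 14/9.
granulated sugar: 50 g × 14/9 ÷ 28.35 g/oz ≈ 2.7 oz
dried cranberries: (2 tbsp + 1 tsp = 7/3 tbsp) × 14/9 ÷ 16 tbsp/cup × 140 g/cup ≈ 31.8 g
cocoa powder: (2 cup + 8 tbsp = 2.5 cup) × 14/9 × 85 g/cup ≈ 330.6 g
cake flour: 6 tbsp × 14/9 ÷ 16 tbsp/cup × 114 g/cup = 66.5 g
chopped walnuts: 6 oz × 14/9 × 28.35 g/oz = 264.6 g
rolled oats: 2.5 oz × 14/9 × 28.35 g/oz ÷ 90 g/cup ≈ 1.2 cup

granulated sugar: 2.7 oz; dried cranberries: 31.8 g; cocoa powder: 330.6 g; cake flour: 66.5 g; chopped walnuts: 264.6 g; rolled oats: 1.2 cup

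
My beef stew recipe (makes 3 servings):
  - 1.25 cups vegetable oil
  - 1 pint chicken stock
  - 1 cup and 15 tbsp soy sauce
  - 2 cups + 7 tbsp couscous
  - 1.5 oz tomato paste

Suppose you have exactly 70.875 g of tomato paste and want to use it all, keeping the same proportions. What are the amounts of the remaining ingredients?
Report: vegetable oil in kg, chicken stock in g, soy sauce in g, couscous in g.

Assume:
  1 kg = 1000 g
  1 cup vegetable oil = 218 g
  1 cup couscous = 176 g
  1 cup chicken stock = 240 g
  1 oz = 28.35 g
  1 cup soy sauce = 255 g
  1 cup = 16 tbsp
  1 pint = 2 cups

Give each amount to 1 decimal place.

vegetable oil: 0.5 kg; chicken stock: 800.0 g; soy sauce: 823.4 g; couscous: 715.0 g

The original recipe has 42.525 g of tomato paste, so the scaling factor is 70.875 ÷ 42.525 = 5/3.
vegetable oil: 1.25 cup × 5/3 × 218 g/cup ÷ 1000 g/kg ≈ 0.5 kg
chicken stock: 1 pint × 5/3 × 2 cup/pint × 240 g/cup = 800.0 g
soy sauce: (1 cup + 15 tbsp = 1.9375 cup) × 5/3 × 255 g/cup ≈ 823.4 g
couscous: (2 cup + 7 tbsp = 2.4375 cup) × 5/3 × 176 g/cup = 715.0 g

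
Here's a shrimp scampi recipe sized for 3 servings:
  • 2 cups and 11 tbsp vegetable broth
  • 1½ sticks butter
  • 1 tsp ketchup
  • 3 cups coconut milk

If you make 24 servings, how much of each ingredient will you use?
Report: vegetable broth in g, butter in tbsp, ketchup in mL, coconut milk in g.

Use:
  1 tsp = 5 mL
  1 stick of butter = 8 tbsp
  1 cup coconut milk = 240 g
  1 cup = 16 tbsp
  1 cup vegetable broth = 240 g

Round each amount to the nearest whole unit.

vegetable broth: 5160 g; butter: 96 tbsp; ketchup: 40 mL; coconut milk: 5760 g

Scaling factor: 24/3 = 8.
vegetable broth: (2 cup + 11 tbsp = 2.6875 cup) × 8 × 240 g/cup = 5160 g
butter: 1.5 stick × 8 × 8 tbsp/stick = 96 tbsp
ketchup: 1 tsp × 8 × 5 mL/tsp = 40 mL
coconut milk: 3 cup × 8 × 240 g/cup = 5760 g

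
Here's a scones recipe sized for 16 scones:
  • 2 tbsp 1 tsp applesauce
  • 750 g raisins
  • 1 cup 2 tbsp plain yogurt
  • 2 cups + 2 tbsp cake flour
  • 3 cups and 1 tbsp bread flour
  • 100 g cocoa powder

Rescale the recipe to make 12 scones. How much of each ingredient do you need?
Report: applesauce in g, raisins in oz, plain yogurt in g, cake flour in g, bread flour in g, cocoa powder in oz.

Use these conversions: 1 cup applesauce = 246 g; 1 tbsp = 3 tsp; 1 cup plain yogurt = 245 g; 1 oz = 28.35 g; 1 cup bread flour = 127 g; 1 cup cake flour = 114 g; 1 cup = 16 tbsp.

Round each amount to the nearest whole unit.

Scaling factor: 12/16 = 3/4 = 0.75.
applesauce: (2 tbsp + 1 tsp = 7/3 tbsp) × 3/4 ÷ 16 tbsp/cup × 246 g/cup ≈ 27 g
raisins: 750 g × 3/4 ÷ 28.35 g/oz ≈ 20 oz
plain yogurt: (1 cup + 2 tbsp = 1.125 cup) × 3/4 × 245 g/cup ≈ 207 g
cake flour: (2 cup + 2 tbsp = 2.125 cup) × 3/4 × 114 g/cup ≈ 182 g
bread flour: (3 cup + 1 tbsp = 3.0625 cup) × 3/4 × 127 g/cup ≈ 292 g
cocoa powder: 100 g × 3/4 ÷ 28.35 g/oz ≈ 3 oz

applesauce: 27 g; raisins: 20 oz; plain yogurt: 207 g; cake flour: 182 g; bread flour: 292 g; cocoa powder: 3 oz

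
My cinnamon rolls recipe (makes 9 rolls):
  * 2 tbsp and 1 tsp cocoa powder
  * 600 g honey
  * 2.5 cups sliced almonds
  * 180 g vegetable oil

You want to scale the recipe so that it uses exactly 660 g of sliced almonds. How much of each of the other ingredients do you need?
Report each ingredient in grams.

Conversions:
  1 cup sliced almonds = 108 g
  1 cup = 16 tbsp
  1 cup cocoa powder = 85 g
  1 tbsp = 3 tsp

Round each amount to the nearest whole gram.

The original recipe has 270 g of sliced almonds, so the scaling factor is 660 ÷ 270 = 22/9.
cocoa powder: (2 tbsp + 1 tsp = 7/3 tbsp) × 22/9 ÷ 16 tbsp/cup × 85 g/cup ≈ 30 g
honey: 600 g × 22/9 ≈ 1467 g
vegetable oil: 180 g × 22/9 = 440 g

cocoa powder: 30 g; honey: 1467 g; vegetable oil: 440 g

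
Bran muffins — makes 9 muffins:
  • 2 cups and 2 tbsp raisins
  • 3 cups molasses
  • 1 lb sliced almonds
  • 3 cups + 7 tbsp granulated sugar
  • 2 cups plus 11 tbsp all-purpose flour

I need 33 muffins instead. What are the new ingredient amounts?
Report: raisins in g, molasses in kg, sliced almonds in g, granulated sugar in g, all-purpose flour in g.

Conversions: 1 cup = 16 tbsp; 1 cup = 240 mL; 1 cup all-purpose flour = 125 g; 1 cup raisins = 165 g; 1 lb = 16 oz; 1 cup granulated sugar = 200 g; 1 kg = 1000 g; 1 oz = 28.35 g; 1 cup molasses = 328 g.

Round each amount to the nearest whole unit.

Scaling factor: 33/9 = 11/3.
raisins: (2 cup + 2 tbsp = 2.125 cup) × 11/3 × 165 g/cup ≈ 1286 g
molasses: 3 cup × 11/3 × 328 g/cup ÷ 1000 g/kg ≈ 4 kg
sliced almonds: 1 lb × 11/3 × 16 oz/lb × 28.35 g/oz ≈ 1663 g
granulated sugar: (3 cup + 7 tbsp = 3.4375 cup) × 11/3 × 200 g/cup ≈ 2521 g
all-purpose flour: (2 cup + 11 tbsp = 2.6875 cup) × 11/3 × 125 g/cup ≈ 1232 g

raisins: 1286 g; molasses: 4 kg; sliced almonds: 1663 g; granulated sugar: 2521 g; all-purpose flour: 1232 g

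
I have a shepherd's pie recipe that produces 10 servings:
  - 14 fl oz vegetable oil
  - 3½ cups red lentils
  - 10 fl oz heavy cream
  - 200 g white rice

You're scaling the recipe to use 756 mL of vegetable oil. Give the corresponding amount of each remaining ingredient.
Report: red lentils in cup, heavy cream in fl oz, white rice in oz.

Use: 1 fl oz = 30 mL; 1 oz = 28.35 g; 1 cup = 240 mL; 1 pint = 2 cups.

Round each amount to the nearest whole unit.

The original recipe has 420 mL of vegetable oil, so the scaling factor is 756 ÷ 420 = 9/5 = 1.8.
red lentils: 3.5 cup × 9/5 ≈ 6 cup
heavy cream: 10 fl oz × 9/5 = 18 fl oz
white rice: 200 g × 9/5 ÷ 28.35 g/oz ≈ 13 oz

red lentils: 6 cup; heavy cream: 18 fl oz; white rice: 13 oz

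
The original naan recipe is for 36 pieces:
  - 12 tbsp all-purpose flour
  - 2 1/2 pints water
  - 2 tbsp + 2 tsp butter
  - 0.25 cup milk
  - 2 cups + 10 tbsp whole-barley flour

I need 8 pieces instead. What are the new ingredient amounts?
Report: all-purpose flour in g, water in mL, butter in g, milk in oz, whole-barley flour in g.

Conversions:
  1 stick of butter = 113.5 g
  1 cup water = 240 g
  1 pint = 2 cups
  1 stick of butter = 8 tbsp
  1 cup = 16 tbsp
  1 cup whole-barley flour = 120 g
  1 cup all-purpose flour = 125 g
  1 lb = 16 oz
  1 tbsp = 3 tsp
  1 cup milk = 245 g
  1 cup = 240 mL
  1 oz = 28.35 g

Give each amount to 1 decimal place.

all-purpose flour: 20.8 g; water: 266.7 mL; butter: 8.4 g; milk: 0.5 oz; whole-barley flour: 70.0 g

Scaling factor: 8/36 = 2/9.
all-purpose flour: 12 tbsp × 2/9 ÷ 16 tbsp/cup × 125 g/cup ≈ 20.8 g
water: 2.5 pint × 2/9 × 2 cup/pint × 240 mL/cup ≈ 266.7 mL
butter: (2 tbsp + 2 tsp = 8/3 tbsp) × 2/9 ÷ 8 tbsp/stick × 113.5 g/stick ≈ 8.4 g
milk: 0.25 cup × 2/9 × 245 g/cup ÷ 28.35 g/oz ≈ 0.5 oz
whole-barley flour: (2 cup + 10 tbsp = 2.625 cup) × 2/9 × 120 g/cup = 70.0 g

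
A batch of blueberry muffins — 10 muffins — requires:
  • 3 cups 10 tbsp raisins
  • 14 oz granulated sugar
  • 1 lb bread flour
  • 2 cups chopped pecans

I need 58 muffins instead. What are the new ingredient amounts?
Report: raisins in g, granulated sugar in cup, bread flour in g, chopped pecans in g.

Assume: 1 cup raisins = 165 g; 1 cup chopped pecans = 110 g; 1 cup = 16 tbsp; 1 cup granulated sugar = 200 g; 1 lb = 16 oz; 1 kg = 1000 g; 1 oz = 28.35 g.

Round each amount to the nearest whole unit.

raisins: 3469 g; granulated sugar: 12 cup; bread flour: 2631 g; chopped pecans: 1276 g

Scaling factor: 58/10 = 29/5 = 5.8.
raisins: (3 cup + 10 tbsp = 3.625 cup) × 29/5 × 165 g/cup ≈ 3469 g
granulated sugar: 14 oz × 29/5 × 28.35 g/oz ÷ 200 g/cup ≈ 12 cup
bread flour: 1 lb × 29/5 × 16 oz/lb × 28.35 g/oz ≈ 2631 g
chopped pecans: 2 cup × 29/5 × 110 g/cup = 1276 g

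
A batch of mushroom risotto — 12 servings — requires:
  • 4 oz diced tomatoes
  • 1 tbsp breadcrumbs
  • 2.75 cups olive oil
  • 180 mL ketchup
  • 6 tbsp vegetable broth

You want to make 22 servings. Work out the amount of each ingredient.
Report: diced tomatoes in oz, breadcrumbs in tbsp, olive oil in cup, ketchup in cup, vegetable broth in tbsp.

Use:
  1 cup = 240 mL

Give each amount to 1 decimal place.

diced tomatoes: 7.3 oz; breadcrumbs: 1.8 tbsp; olive oil: 5.0 cup; ketchup: 1.4 cup; vegetable broth: 11.0 tbsp

Scaling factor: 22/12 = 11/6.
diced tomatoes: 4 oz × 11/6 ≈ 7.3 oz
breadcrumbs: 1 tbsp × 11/6 ≈ 1.8 tbsp
olive oil: 2.75 cup × 11/6 ≈ 5.0 cup
ketchup: 180 mL × 11/6 ÷ 240 mL/cup ≈ 1.4 cup
vegetable broth: 6 tbsp × 11/6 = 11.0 tbsp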